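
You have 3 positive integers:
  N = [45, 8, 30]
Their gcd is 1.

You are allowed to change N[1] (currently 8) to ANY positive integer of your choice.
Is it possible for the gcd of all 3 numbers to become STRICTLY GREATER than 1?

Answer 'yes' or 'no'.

Answer: yes

Derivation:
Current gcd = 1
gcd of all OTHER numbers (without N[1]=8): gcd([45, 30]) = 15
The new gcd after any change is gcd(15, new_value).
This can be at most 15.
Since 15 > old gcd 1, the gcd CAN increase (e.g., set N[1] = 15).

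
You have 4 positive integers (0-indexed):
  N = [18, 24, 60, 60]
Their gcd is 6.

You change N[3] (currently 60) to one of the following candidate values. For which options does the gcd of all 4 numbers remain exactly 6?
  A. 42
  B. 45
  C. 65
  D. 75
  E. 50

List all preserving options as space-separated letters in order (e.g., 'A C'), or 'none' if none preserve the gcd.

Answer: A

Derivation:
Old gcd = 6; gcd of others (without N[3]) = 6
New gcd for candidate v: gcd(6, v). Preserves old gcd iff gcd(6, v) = 6.
  Option A: v=42, gcd(6,42)=6 -> preserves
  Option B: v=45, gcd(6,45)=3 -> changes
  Option C: v=65, gcd(6,65)=1 -> changes
  Option D: v=75, gcd(6,75)=3 -> changes
  Option E: v=50, gcd(6,50)=2 -> changes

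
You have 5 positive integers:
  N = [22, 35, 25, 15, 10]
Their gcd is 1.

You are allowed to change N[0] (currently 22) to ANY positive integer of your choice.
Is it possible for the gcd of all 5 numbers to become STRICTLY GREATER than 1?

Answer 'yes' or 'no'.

Current gcd = 1
gcd of all OTHER numbers (without N[0]=22): gcd([35, 25, 15, 10]) = 5
The new gcd after any change is gcd(5, new_value).
This can be at most 5.
Since 5 > old gcd 1, the gcd CAN increase (e.g., set N[0] = 5).

Answer: yes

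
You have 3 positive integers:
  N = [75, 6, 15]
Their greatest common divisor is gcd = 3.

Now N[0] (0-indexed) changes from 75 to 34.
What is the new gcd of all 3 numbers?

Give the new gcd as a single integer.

Numbers: [75, 6, 15], gcd = 3
Change: index 0, 75 -> 34
gcd of the OTHER numbers (without index 0): gcd([6, 15]) = 3
New gcd = gcd(g_others, new_val) = gcd(3, 34) = 1

Answer: 1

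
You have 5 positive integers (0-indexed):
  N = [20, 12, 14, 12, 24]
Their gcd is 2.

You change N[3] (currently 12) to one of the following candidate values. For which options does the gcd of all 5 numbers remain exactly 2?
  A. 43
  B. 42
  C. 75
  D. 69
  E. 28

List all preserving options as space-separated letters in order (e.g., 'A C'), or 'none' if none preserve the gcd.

Answer: B E

Derivation:
Old gcd = 2; gcd of others (without N[3]) = 2
New gcd for candidate v: gcd(2, v). Preserves old gcd iff gcd(2, v) = 2.
  Option A: v=43, gcd(2,43)=1 -> changes
  Option B: v=42, gcd(2,42)=2 -> preserves
  Option C: v=75, gcd(2,75)=1 -> changes
  Option D: v=69, gcd(2,69)=1 -> changes
  Option E: v=28, gcd(2,28)=2 -> preserves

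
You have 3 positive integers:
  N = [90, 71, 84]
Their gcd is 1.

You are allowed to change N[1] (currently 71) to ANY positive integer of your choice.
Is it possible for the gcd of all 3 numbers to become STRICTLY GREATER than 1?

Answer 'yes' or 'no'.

Answer: yes

Derivation:
Current gcd = 1
gcd of all OTHER numbers (without N[1]=71): gcd([90, 84]) = 6
The new gcd after any change is gcd(6, new_value).
This can be at most 6.
Since 6 > old gcd 1, the gcd CAN increase (e.g., set N[1] = 6).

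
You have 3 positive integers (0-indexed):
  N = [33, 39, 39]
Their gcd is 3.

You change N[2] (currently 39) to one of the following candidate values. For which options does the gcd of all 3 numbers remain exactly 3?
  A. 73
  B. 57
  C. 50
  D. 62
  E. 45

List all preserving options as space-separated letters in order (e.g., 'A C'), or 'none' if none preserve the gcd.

Old gcd = 3; gcd of others (without N[2]) = 3
New gcd for candidate v: gcd(3, v). Preserves old gcd iff gcd(3, v) = 3.
  Option A: v=73, gcd(3,73)=1 -> changes
  Option B: v=57, gcd(3,57)=3 -> preserves
  Option C: v=50, gcd(3,50)=1 -> changes
  Option D: v=62, gcd(3,62)=1 -> changes
  Option E: v=45, gcd(3,45)=3 -> preserves

Answer: B E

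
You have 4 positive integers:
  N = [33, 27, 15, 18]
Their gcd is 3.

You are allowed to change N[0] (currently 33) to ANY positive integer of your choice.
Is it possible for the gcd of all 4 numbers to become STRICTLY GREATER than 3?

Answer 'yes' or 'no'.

Answer: no

Derivation:
Current gcd = 3
gcd of all OTHER numbers (without N[0]=33): gcd([27, 15, 18]) = 3
The new gcd after any change is gcd(3, new_value).
This can be at most 3.
Since 3 = old gcd 3, the gcd can only stay the same or decrease.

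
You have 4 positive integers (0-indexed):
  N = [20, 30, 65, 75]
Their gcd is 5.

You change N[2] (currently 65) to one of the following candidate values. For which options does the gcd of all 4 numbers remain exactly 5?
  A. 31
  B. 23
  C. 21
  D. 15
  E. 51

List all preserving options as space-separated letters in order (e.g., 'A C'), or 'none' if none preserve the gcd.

Old gcd = 5; gcd of others (without N[2]) = 5
New gcd for candidate v: gcd(5, v). Preserves old gcd iff gcd(5, v) = 5.
  Option A: v=31, gcd(5,31)=1 -> changes
  Option B: v=23, gcd(5,23)=1 -> changes
  Option C: v=21, gcd(5,21)=1 -> changes
  Option D: v=15, gcd(5,15)=5 -> preserves
  Option E: v=51, gcd(5,51)=1 -> changes

Answer: D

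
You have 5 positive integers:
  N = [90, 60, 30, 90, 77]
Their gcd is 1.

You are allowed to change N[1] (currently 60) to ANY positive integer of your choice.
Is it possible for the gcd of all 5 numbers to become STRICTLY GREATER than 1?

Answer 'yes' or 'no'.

Current gcd = 1
gcd of all OTHER numbers (without N[1]=60): gcd([90, 30, 90, 77]) = 1
The new gcd after any change is gcd(1, new_value).
This can be at most 1.
Since 1 = old gcd 1, the gcd can only stay the same or decrease.

Answer: no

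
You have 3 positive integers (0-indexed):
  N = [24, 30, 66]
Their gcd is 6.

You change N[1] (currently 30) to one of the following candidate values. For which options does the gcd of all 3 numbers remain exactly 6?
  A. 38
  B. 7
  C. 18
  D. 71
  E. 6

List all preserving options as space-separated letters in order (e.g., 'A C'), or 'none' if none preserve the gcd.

Answer: C E

Derivation:
Old gcd = 6; gcd of others (without N[1]) = 6
New gcd for candidate v: gcd(6, v). Preserves old gcd iff gcd(6, v) = 6.
  Option A: v=38, gcd(6,38)=2 -> changes
  Option B: v=7, gcd(6,7)=1 -> changes
  Option C: v=18, gcd(6,18)=6 -> preserves
  Option D: v=71, gcd(6,71)=1 -> changes
  Option E: v=6, gcd(6,6)=6 -> preserves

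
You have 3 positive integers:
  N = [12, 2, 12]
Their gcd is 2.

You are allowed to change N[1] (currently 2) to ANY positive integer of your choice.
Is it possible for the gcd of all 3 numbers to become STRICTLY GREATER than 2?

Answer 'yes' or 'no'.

Current gcd = 2
gcd of all OTHER numbers (without N[1]=2): gcd([12, 12]) = 12
The new gcd after any change is gcd(12, new_value).
This can be at most 12.
Since 12 > old gcd 2, the gcd CAN increase (e.g., set N[1] = 12).

Answer: yes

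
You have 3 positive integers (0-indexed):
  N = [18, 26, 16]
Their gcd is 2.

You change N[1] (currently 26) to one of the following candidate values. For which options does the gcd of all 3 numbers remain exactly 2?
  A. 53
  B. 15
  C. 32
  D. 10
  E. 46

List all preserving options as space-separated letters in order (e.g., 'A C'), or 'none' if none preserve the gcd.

Old gcd = 2; gcd of others (without N[1]) = 2
New gcd for candidate v: gcd(2, v). Preserves old gcd iff gcd(2, v) = 2.
  Option A: v=53, gcd(2,53)=1 -> changes
  Option B: v=15, gcd(2,15)=1 -> changes
  Option C: v=32, gcd(2,32)=2 -> preserves
  Option D: v=10, gcd(2,10)=2 -> preserves
  Option E: v=46, gcd(2,46)=2 -> preserves

Answer: C D E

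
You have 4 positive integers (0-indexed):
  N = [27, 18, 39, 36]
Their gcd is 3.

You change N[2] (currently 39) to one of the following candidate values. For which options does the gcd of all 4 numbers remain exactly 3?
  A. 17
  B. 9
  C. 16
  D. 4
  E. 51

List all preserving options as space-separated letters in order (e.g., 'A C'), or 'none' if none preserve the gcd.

Answer: E

Derivation:
Old gcd = 3; gcd of others (without N[2]) = 9
New gcd for candidate v: gcd(9, v). Preserves old gcd iff gcd(9, v) = 3.
  Option A: v=17, gcd(9,17)=1 -> changes
  Option B: v=9, gcd(9,9)=9 -> changes
  Option C: v=16, gcd(9,16)=1 -> changes
  Option D: v=4, gcd(9,4)=1 -> changes
  Option E: v=51, gcd(9,51)=3 -> preserves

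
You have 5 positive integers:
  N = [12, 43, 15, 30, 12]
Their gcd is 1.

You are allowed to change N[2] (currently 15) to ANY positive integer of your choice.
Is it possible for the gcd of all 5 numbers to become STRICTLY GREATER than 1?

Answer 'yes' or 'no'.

Current gcd = 1
gcd of all OTHER numbers (without N[2]=15): gcd([12, 43, 30, 12]) = 1
The new gcd after any change is gcd(1, new_value).
This can be at most 1.
Since 1 = old gcd 1, the gcd can only stay the same or decrease.

Answer: no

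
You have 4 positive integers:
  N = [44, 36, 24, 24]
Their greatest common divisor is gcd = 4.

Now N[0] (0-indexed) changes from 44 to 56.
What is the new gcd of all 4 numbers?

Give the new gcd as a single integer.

Numbers: [44, 36, 24, 24], gcd = 4
Change: index 0, 44 -> 56
gcd of the OTHER numbers (without index 0): gcd([36, 24, 24]) = 12
New gcd = gcd(g_others, new_val) = gcd(12, 56) = 4

Answer: 4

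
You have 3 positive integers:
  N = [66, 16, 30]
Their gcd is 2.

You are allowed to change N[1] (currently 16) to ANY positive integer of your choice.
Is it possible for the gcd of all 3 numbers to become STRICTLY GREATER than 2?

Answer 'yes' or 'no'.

Current gcd = 2
gcd of all OTHER numbers (without N[1]=16): gcd([66, 30]) = 6
The new gcd after any change is gcd(6, new_value).
This can be at most 6.
Since 6 > old gcd 2, the gcd CAN increase (e.g., set N[1] = 6).

Answer: yes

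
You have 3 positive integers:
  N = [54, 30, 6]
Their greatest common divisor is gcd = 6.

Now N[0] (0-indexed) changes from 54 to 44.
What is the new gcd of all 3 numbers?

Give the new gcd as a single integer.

Numbers: [54, 30, 6], gcd = 6
Change: index 0, 54 -> 44
gcd of the OTHER numbers (without index 0): gcd([30, 6]) = 6
New gcd = gcd(g_others, new_val) = gcd(6, 44) = 2

Answer: 2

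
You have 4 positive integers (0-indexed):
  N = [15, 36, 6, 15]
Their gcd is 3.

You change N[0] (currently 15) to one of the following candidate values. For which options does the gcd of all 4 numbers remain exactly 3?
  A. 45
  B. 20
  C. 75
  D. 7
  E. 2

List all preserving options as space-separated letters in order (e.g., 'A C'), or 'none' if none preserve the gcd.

Answer: A C

Derivation:
Old gcd = 3; gcd of others (without N[0]) = 3
New gcd for candidate v: gcd(3, v). Preserves old gcd iff gcd(3, v) = 3.
  Option A: v=45, gcd(3,45)=3 -> preserves
  Option B: v=20, gcd(3,20)=1 -> changes
  Option C: v=75, gcd(3,75)=3 -> preserves
  Option D: v=7, gcd(3,7)=1 -> changes
  Option E: v=2, gcd(3,2)=1 -> changes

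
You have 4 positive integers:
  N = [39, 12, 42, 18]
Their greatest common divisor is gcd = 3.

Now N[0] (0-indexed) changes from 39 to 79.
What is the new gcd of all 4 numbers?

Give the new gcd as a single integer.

Answer: 1

Derivation:
Numbers: [39, 12, 42, 18], gcd = 3
Change: index 0, 39 -> 79
gcd of the OTHER numbers (without index 0): gcd([12, 42, 18]) = 6
New gcd = gcd(g_others, new_val) = gcd(6, 79) = 1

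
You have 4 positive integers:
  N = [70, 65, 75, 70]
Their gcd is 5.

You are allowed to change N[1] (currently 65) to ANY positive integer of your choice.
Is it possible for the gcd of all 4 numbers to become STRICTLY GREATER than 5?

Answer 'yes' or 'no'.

Current gcd = 5
gcd of all OTHER numbers (without N[1]=65): gcd([70, 75, 70]) = 5
The new gcd after any change is gcd(5, new_value).
This can be at most 5.
Since 5 = old gcd 5, the gcd can only stay the same or decrease.

Answer: no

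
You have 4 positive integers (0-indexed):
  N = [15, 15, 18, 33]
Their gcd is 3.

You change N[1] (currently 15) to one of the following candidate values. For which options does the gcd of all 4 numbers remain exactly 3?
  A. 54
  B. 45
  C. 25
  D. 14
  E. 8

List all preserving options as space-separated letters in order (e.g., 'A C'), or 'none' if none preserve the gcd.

Old gcd = 3; gcd of others (without N[1]) = 3
New gcd for candidate v: gcd(3, v). Preserves old gcd iff gcd(3, v) = 3.
  Option A: v=54, gcd(3,54)=3 -> preserves
  Option B: v=45, gcd(3,45)=3 -> preserves
  Option C: v=25, gcd(3,25)=1 -> changes
  Option D: v=14, gcd(3,14)=1 -> changes
  Option E: v=8, gcd(3,8)=1 -> changes

Answer: A B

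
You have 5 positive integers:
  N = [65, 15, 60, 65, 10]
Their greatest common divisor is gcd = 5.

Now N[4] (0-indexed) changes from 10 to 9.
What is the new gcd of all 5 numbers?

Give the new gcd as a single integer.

Answer: 1

Derivation:
Numbers: [65, 15, 60, 65, 10], gcd = 5
Change: index 4, 10 -> 9
gcd of the OTHER numbers (without index 4): gcd([65, 15, 60, 65]) = 5
New gcd = gcd(g_others, new_val) = gcd(5, 9) = 1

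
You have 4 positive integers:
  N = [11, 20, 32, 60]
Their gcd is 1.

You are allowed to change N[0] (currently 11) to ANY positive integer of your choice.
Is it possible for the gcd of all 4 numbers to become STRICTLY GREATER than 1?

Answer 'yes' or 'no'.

Current gcd = 1
gcd of all OTHER numbers (without N[0]=11): gcd([20, 32, 60]) = 4
The new gcd after any change is gcd(4, new_value).
This can be at most 4.
Since 4 > old gcd 1, the gcd CAN increase (e.g., set N[0] = 4).

Answer: yes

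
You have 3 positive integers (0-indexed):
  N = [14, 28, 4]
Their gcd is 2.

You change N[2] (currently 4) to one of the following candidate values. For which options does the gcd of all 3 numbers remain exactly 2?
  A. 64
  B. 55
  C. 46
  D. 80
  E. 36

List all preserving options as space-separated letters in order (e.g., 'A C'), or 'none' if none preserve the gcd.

Old gcd = 2; gcd of others (without N[2]) = 14
New gcd for candidate v: gcd(14, v). Preserves old gcd iff gcd(14, v) = 2.
  Option A: v=64, gcd(14,64)=2 -> preserves
  Option B: v=55, gcd(14,55)=1 -> changes
  Option C: v=46, gcd(14,46)=2 -> preserves
  Option D: v=80, gcd(14,80)=2 -> preserves
  Option E: v=36, gcd(14,36)=2 -> preserves

Answer: A C D E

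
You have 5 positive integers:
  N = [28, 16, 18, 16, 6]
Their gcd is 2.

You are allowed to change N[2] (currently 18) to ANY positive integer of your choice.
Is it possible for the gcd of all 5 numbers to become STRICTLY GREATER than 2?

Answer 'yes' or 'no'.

Answer: no

Derivation:
Current gcd = 2
gcd of all OTHER numbers (without N[2]=18): gcd([28, 16, 16, 6]) = 2
The new gcd after any change is gcd(2, new_value).
This can be at most 2.
Since 2 = old gcd 2, the gcd can only stay the same or decrease.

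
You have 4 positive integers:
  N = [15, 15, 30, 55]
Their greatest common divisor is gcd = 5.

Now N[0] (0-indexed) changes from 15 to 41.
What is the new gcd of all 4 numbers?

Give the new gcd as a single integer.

Numbers: [15, 15, 30, 55], gcd = 5
Change: index 0, 15 -> 41
gcd of the OTHER numbers (without index 0): gcd([15, 30, 55]) = 5
New gcd = gcd(g_others, new_val) = gcd(5, 41) = 1

Answer: 1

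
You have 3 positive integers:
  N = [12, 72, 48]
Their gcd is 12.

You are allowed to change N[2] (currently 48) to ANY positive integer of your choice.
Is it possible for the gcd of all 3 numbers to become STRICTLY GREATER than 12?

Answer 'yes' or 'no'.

Answer: no

Derivation:
Current gcd = 12
gcd of all OTHER numbers (without N[2]=48): gcd([12, 72]) = 12
The new gcd after any change is gcd(12, new_value).
This can be at most 12.
Since 12 = old gcd 12, the gcd can only stay the same or decrease.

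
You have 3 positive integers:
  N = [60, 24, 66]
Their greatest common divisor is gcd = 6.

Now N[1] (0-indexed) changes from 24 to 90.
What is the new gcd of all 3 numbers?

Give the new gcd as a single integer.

Answer: 6

Derivation:
Numbers: [60, 24, 66], gcd = 6
Change: index 1, 24 -> 90
gcd of the OTHER numbers (without index 1): gcd([60, 66]) = 6
New gcd = gcd(g_others, new_val) = gcd(6, 90) = 6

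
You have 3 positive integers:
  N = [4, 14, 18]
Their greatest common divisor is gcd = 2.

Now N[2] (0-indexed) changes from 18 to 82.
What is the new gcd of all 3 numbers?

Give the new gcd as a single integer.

Numbers: [4, 14, 18], gcd = 2
Change: index 2, 18 -> 82
gcd of the OTHER numbers (without index 2): gcd([4, 14]) = 2
New gcd = gcd(g_others, new_val) = gcd(2, 82) = 2

Answer: 2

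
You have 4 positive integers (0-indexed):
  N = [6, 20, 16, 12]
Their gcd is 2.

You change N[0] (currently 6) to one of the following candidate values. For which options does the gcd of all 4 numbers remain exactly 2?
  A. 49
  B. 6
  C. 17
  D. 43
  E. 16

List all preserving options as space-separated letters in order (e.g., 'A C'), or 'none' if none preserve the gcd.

Answer: B

Derivation:
Old gcd = 2; gcd of others (without N[0]) = 4
New gcd for candidate v: gcd(4, v). Preserves old gcd iff gcd(4, v) = 2.
  Option A: v=49, gcd(4,49)=1 -> changes
  Option B: v=6, gcd(4,6)=2 -> preserves
  Option C: v=17, gcd(4,17)=1 -> changes
  Option D: v=43, gcd(4,43)=1 -> changes
  Option E: v=16, gcd(4,16)=4 -> changes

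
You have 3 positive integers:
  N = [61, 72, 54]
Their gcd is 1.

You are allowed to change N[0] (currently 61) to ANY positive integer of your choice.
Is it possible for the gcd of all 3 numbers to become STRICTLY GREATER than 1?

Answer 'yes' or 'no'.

Answer: yes

Derivation:
Current gcd = 1
gcd of all OTHER numbers (without N[0]=61): gcd([72, 54]) = 18
The new gcd after any change is gcd(18, new_value).
This can be at most 18.
Since 18 > old gcd 1, the gcd CAN increase (e.g., set N[0] = 18).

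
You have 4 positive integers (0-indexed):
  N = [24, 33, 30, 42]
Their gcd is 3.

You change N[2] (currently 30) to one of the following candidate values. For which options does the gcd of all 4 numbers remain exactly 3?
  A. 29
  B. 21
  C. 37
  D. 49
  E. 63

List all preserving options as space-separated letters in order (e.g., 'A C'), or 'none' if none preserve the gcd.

Old gcd = 3; gcd of others (without N[2]) = 3
New gcd for candidate v: gcd(3, v). Preserves old gcd iff gcd(3, v) = 3.
  Option A: v=29, gcd(3,29)=1 -> changes
  Option B: v=21, gcd(3,21)=3 -> preserves
  Option C: v=37, gcd(3,37)=1 -> changes
  Option D: v=49, gcd(3,49)=1 -> changes
  Option E: v=63, gcd(3,63)=3 -> preserves

Answer: B E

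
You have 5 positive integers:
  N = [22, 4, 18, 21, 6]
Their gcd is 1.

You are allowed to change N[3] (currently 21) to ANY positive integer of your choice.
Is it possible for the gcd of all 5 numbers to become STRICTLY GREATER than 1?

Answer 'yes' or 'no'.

Current gcd = 1
gcd of all OTHER numbers (without N[3]=21): gcd([22, 4, 18, 6]) = 2
The new gcd after any change is gcd(2, new_value).
This can be at most 2.
Since 2 > old gcd 1, the gcd CAN increase (e.g., set N[3] = 2).

Answer: yes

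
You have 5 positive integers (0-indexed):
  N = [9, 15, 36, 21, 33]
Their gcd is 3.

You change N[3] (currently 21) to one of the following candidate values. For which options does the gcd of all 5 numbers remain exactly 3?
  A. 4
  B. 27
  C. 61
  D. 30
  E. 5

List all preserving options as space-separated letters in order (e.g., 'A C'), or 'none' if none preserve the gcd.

Answer: B D

Derivation:
Old gcd = 3; gcd of others (without N[3]) = 3
New gcd for candidate v: gcd(3, v). Preserves old gcd iff gcd(3, v) = 3.
  Option A: v=4, gcd(3,4)=1 -> changes
  Option B: v=27, gcd(3,27)=3 -> preserves
  Option C: v=61, gcd(3,61)=1 -> changes
  Option D: v=30, gcd(3,30)=3 -> preserves
  Option E: v=5, gcd(3,5)=1 -> changes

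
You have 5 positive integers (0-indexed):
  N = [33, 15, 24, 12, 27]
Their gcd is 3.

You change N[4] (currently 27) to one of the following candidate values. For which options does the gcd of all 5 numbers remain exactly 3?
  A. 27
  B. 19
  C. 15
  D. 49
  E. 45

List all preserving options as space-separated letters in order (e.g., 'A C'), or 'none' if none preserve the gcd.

Answer: A C E

Derivation:
Old gcd = 3; gcd of others (without N[4]) = 3
New gcd for candidate v: gcd(3, v). Preserves old gcd iff gcd(3, v) = 3.
  Option A: v=27, gcd(3,27)=3 -> preserves
  Option B: v=19, gcd(3,19)=1 -> changes
  Option C: v=15, gcd(3,15)=3 -> preserves
  Option D: v=49, gcd(3,49)=1 -> changes
  Option E: v=45, gcd(3,45)=3 -> preserves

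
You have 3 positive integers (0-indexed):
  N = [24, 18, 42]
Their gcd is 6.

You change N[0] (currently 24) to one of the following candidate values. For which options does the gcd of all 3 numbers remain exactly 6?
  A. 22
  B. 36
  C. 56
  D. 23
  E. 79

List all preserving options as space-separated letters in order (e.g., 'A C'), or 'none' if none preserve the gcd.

Old gcd = 6; gcd of others (without N[0]) = 6
New gcd for candidate v: gcd(6, v). Preserves old gcd iff gcd(6, v) = 6.
  Option A: v=22, gcd(6,22)=2 -> changes
  Option B: v=36, gcd(6,36)=6 -> preserves
  Option C: v=56, gcd(6,56)=2 -> changes
  Option D: v=23, gcd(6,23)=1 -> changes
  Option E: v=79, gcd(6,79)=1 -> changes

Answer: B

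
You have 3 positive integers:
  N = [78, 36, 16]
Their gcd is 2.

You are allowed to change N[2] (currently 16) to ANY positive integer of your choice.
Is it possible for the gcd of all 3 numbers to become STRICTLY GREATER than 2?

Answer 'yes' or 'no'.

Answer: yes

Derivation:
Current gcd = 2
gcd of all OTHER numbers (without N[2]=16): gcd([78, 36]) = 6
The new gcd after any change is gcd(6, new_value).
This can be at most 6.
Since 6 > old gcd 2, the gcd CAN increase (e.g., set N[2] = 6).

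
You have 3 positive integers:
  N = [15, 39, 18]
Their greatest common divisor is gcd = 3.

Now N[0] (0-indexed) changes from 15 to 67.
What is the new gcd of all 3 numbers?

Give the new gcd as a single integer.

Answer: 1

Derivation:
Numbers: [15, 39, 18], gcd = 3
Change: index 0, 15 -> 67
gcd of the OTHER numbers (without index 0): gcd([39, 18]) = 3
New gcd = gcd(g_others, new_val) = gcd(3, 67) = 1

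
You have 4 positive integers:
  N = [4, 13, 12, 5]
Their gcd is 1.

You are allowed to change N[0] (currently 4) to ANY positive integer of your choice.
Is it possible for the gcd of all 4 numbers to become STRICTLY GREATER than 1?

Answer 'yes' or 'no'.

Current gcd = 1
gcd of all OTHER numbers (without N[0]=4): gcd([13, 12, 5]) = 1
The new gcd after any change is gcd(1, new_value).
This can be at most 1.
Since 1 = old gcd 1, the gcd can only stay the same or decrease.

Answer: no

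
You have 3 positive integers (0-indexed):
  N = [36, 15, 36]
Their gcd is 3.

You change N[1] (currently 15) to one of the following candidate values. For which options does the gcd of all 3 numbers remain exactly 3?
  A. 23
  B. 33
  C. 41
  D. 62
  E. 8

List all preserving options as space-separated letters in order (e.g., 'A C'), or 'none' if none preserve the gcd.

Answer: B

Derivation:
Old gcd = 3; gcd of others (without N[1]) = 36
New gcd for candidate v: gcd(36, v). Preserves old gcd iff gcd(36, v) = 3.
  Option A: v=23, gcd(36,23)=1 -> changes
  Option B: v=33, gcd(36,33)=3 -> preserves
  Option C: v=41, gcd(36,41)=1 -> changes
  Option D: v=62, gcd(36,62)=2 -> changes
  Option E: v=8, gcd(36,8)=4 -> changes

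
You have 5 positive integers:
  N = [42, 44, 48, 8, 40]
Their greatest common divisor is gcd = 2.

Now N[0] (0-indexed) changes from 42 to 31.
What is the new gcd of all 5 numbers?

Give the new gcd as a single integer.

Numbers: [42, 44, 48, 8, 40], gcd = 2
Change: index 0, 42 -> 31
gcd of the OTHER numbers (without index 0): gcd([44, 48, 8, 40]) = 4
New gcd = gcd(g_others, new_val) = gcd(4, 31) = 1

Answer: 1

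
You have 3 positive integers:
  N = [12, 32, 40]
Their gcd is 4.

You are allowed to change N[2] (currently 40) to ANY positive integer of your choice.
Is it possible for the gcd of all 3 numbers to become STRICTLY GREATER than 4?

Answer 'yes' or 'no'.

Current gcd = 4
gcd of all OTHER numbers (without N[2]=40): gcd([12, 32]) = 4
The new gcd after any change is gcd(4, new_value).
This can be at most 4.
Since 4 = old gcd 4, the gcd can only stay the same or decrease.

Answer: no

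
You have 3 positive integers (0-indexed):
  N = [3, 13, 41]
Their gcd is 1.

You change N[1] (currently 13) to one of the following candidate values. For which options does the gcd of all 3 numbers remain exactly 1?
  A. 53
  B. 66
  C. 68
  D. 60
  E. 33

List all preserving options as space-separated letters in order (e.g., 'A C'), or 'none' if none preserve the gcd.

Old gcd = 1; gcd of others (without N[1]) = 1
New gcd for candidate v: gcd(1, v). Preserves old gcd iff gcd(1, v) = 1.
  Option A: v=53, gcd(1,53)=1 -> preserves
  Option B: v=66, gcd(1,66)=1 -> preserves
  Option C: v=68, gcd(1,68)=1 -> preserves
  Option D: v=60, gcd(1,60)=1 -> preserves
  Option E: v=33, gcd(1,33)=1 -> preserves

Answer: A B C D E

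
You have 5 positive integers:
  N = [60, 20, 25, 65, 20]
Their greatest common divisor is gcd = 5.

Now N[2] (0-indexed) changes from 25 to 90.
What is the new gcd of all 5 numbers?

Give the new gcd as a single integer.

Answer: 5

Derivation:
Numbers: [60, 20, 25, 65, 20], gcd = 5
Change: index 2, 25 -> 90
gcd of the OTHER numbers (without index 2): gcd([60, 20, 65, 20]) = 5
New gcd = gcd(g_others, new_val) = gcd(5, 90) = 5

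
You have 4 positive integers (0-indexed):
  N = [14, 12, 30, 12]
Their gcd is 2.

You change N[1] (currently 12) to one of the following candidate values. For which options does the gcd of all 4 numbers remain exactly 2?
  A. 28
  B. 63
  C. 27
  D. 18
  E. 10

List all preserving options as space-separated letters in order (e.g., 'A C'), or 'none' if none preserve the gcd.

Answer: A D E

Derivation:
Old gcd = 2; gcd of others (without N[1]) = 2
New gcd for candidate v: gcd(2, v). Preserves old gcd iff gcd(2, v) = 2.
  Option A: v=28, gcd(2,28)=2 -> preserves
  Option B: v=63, gcd(2,63)=1 -> changes
  Option C: v=27, gcd(2,27)=1 -> changes
  Option D: v=18, gcd(2,18)=2 -> preserves
  Option E: v=10, gcd(2,10)=2 -> preserves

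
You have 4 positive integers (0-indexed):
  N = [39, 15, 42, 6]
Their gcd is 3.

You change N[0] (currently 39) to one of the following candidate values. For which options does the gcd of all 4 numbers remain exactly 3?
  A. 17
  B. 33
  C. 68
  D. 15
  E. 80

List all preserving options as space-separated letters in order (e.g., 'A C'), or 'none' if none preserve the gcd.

Answer: B D

Derivation:
Old gcd = 3; gcd of others (without N[0]) = 3
New gcd for candidate v: gcd(3, v). Preserves old gcd iff gcd(3, v) = 3.
  Option A: v=17, gcd(3,17)=1 -> changes
  Option B: v=33, gcd(3,33)=3 -> preserves
  Option C: v=68, gcd(3,68)=1 -> changes
  Option D: v=15, gcd(3,15)=3 -> preserves
  Option E: v=80, gcd(3,80)=1 -> changes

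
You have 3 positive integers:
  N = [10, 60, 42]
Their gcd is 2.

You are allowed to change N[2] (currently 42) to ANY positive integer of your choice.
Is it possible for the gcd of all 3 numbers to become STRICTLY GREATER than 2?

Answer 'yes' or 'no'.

Current gcd = 2
gcd of all OTHER numbers (without N[2]=42): gcd([10, 60]) = 10
The new gcd after any change is gcd(10, new_value).
This can be at most 10.
Since 10 > old gcd 2, the gcd CAN increase (e.g., set N[2] = 10).

Answer: yes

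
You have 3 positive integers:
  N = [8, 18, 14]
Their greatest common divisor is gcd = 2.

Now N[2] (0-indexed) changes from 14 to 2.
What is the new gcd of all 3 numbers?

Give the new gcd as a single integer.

Answer: 2

Derivation:
Numbers: [8, 18, 14], gcd = 2
Change: index 2, 14 -> 2
gcd of the OTHER numbers (without index 2): gcd([8, 18]) = 2
New gcd = gcd(g_others, new_val) = gcd(2, 2) = 2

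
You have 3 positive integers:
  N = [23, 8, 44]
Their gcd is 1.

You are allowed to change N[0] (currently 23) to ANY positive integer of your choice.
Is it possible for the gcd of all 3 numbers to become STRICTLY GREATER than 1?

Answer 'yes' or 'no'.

Current gcd = 1
gcd of all OTHER numbers (without N[0]=23): gcd([8, 44]) = 4
The new gcd after any change is gcd(4, new_value).
This can be at most 4.
Since 4 > old gcd 1, the gcd CAN increase (e.g., set N[0] = 4).

Answer: yes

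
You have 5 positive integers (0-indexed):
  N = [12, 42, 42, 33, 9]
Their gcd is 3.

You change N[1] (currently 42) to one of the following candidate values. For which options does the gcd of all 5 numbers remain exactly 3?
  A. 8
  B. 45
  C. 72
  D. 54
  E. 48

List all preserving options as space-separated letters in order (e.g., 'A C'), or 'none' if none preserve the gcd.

Old gcd = 3; gcd of others (without N[1]) = 3
New gcd for candidate v: gcd(3, v). Preserves old gcd iff gcd(3, v) = 3.
  Option A: v=8, gcd(3,8)=1 -> changes
  Option B: v=45, gcd(3,45)=3 -> preserves
  Option C: v=72, gcd(3,72)=3 -> preserves
  Option D: v=54, gcd(3,54)=3 -> preserves
  Option E: v=48, gcd(3,48)=3 -> preserves

Answer: B C D E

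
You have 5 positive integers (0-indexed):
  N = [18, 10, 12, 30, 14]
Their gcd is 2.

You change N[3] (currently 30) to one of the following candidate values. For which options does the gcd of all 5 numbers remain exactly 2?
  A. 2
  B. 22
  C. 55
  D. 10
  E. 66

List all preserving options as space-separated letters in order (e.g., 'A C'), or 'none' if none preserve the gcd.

Old gcd = 2; gcd of others (without N[3]) = 2
New gcd for candidate v: gcd(2, v). Preserves old gcd iff gcd(2, v) = 2.
  Option A: v=2, gcd(2,2)=2 -> preserves
  Option B: v=22, gcd(2,22)=2 -> preserves
  Option C: v=55, gcd(2,55)=1 -> changes
  Option D: v=10, gcd(2,10)=2 -> preserves
  Option E: v=66, gcd(2,66)=2 -> preserves

Answer: A B D E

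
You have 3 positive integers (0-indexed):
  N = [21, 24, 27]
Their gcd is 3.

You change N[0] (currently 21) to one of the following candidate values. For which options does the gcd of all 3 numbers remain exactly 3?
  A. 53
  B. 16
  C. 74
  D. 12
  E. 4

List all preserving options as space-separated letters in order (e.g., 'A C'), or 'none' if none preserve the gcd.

Answer: D

Derivation:
Old gcd = 3; gcd of others (without N[0]) = 3
New gcd for candidate v: gcd(3, v). Preserves old gcd iff gcd(3, v) = 3.
  Option A: v=53, gcd(3,53)=1 -> changes
  Option B: v=16, gcd(3,16)=1 -> changes
  Option C: v=74, gcd(3,74)=1 -> changes
  Option D: v=12, gcd(3,12)=3 -> preserves
  Option E: v=4, gcd(3,4)=1 -> changes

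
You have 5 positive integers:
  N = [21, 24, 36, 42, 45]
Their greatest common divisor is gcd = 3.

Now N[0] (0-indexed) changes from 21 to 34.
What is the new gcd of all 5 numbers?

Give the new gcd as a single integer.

Numbers: [21, 24, 36, 42, 45], gcd = 3
Change: index 0, 21 -> 34
gcd of the OTHER numbers (without index 0): gcd([24, 36, 42, 45]) = 3
New gcd = gcd(g_others, new_val) = gcd(3, 34) = 1

Answer: 1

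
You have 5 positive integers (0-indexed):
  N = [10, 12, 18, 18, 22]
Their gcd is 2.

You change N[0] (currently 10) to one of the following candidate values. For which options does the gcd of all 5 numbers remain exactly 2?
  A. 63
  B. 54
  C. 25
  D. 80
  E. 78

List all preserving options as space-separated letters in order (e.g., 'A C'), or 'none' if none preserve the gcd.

Answer: B D E

Derivation:
Old gcd = 2; gcd of others (without N[0]) = 2
New gcd for candidate v: gcd(2, v). Preserves old gcd iff gcd(2, v) = 2.
  Option A: v=63, gcd(2,63)=1 -> changes
  Option B: v=54, gcd(2,54)=2 -> preserves
  Option C: v=25, gcd(2,25)=1 -> changes
  Option D: v=80, gcd(2,80)=2 -> preserves
  Option E: v=78, gcd(2,78)=2 -> preserves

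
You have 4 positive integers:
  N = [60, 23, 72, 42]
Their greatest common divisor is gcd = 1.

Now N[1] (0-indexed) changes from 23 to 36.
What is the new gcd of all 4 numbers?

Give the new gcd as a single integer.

Numbers: [60, 23, 72, 42], gcd = 1
Change: index 1, 23 -> 36
gcd of the OTHER numbers (without index 1): gcd([60, 72, 42]) = 6
New gcd = gcd(g_others, new_val) = gcd(6, 36) = 6

Answer: 6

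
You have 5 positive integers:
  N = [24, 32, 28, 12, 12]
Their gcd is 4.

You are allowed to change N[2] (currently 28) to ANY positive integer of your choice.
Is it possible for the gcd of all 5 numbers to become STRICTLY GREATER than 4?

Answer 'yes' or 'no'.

Current gcd = 4
gcd of all OTHER numbers (without N[2]=28): gcd([24, 32, 12, 12]) = 4
The new gcd after any change is gcd(4, new_value).
This can be at most 4.
Since 4 = old gcd 4, the gcd can only stay the same or decrease.

Answer: no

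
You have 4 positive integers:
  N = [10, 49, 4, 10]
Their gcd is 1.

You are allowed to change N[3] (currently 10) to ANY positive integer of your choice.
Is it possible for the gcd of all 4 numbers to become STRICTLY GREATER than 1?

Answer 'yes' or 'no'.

Current gcd = 1
gcd of all OTHER numbers (without N[3]=10): gcd([10, 49, 4]) = 1
The new gcd after any change is gcd(1, new_value).
This can be at most 1.
Since 1 = old gcd 1, the gcd can only stay the same or decrease.

Answer: no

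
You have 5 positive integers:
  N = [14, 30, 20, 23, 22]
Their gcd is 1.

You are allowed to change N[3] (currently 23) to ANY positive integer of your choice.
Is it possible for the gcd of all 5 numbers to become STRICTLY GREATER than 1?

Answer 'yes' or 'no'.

Current gcd = 1
gcd of all OTHER numbers (without N[3]=23): gcd([14, 30, 20, 22]) = 2
The new gcd after any change is gcd(2, new_value).
This can be at most 2.
Since 2 > old gcd 1, the gcd CAN increase (e.g., set N[3] = 2).

Answer: yes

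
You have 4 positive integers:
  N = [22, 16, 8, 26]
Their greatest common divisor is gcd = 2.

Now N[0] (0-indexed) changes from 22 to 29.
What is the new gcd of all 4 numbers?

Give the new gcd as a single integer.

Numbers: [22, 16, 8, 26], gcd = 2
Change: index 0, 22 -> 29
gcd of the OTHER numbers (without index 0): gcd([16, 8, 26]) = 2
New gcd = gcd(g_others, new_val) = gcd(2, 29) = 1

Answer: 1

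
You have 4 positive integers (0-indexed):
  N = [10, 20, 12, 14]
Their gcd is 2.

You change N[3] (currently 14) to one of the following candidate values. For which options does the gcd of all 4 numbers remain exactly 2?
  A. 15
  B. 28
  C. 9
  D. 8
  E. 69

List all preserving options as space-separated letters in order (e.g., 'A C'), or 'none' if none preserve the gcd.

Answer: B D

Derivation:
Old gcd = 2; gcd of others (without N[3]) = 2
New gcd for candidate v: gcd(2, v). Preserves old gcd iff gcd(2, v) = 2.
  Option A: v=15, gcd(2,15)=1 -> changes
  Option B: v=28, gcd(2,28)=2 -> preserves
  Option C: v=9, gcd(2,9)=1 -> changes
  Option D: v=8, gcd(2,8)=2 -> preserves
  Option E: v=69, gcd(2,69)=1 -> changes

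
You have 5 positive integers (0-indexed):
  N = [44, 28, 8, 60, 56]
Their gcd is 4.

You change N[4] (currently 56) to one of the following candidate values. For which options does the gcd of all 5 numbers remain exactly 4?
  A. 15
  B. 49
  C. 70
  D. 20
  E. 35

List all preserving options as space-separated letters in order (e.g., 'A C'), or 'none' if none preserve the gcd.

Old gcd = 4; gcd of others (without N[4]) = 4
New gcd for candidate v: gcd(4, v). Preserves old gcd iff gcd(4, v) = 4.
  Option A: v=15, gcd(4,15)=1 -> changes
  Option B: v=49, gcd(4,49)=1 -> changes
  Option C: v=70, gcd(4,70)=2 -> changes
  Option D: v=20, gcd(4,20)=4 -> preserves
  Option E: v=35, gcd(4,35)=1 -> changes

Answer: D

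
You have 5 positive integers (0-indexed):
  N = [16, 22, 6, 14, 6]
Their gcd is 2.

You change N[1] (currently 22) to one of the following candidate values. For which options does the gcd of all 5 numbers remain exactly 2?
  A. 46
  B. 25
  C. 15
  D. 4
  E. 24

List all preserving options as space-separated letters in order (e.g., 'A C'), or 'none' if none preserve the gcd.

Old gcd = 2; gcd of others (without N[1]) = 2
New gcd for candidate v: gcd(2, v). Preserves old gcd iff gcd(2, v) = 2.
  Option A: v=46, gcd(2,46)=2 -> preserves
  Option B: v=25, gcd(2,25)=1 -> changes
  Option C: v=15, gcd(2,15)=1 -> changes
  Option D: v=4, gcd(2,4)=2 -> preserves
  Option E: v=24, gcd(2,24)=2 -> preserves

Answer: A D E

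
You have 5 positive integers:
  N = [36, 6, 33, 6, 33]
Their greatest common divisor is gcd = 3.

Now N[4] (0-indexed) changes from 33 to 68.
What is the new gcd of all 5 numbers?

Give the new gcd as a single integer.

Answer: 1

Derivation:
Numbers: [36, 6, 33, 6, 33], gcd = 3
Change: index 4, 33 -> 68
gcd of the OTHER numbers (without index 4): gcd([36, 6, 33, 6]) = 3
New gcd = gcd(g_others, new_val) = gcd(3, 68) = 1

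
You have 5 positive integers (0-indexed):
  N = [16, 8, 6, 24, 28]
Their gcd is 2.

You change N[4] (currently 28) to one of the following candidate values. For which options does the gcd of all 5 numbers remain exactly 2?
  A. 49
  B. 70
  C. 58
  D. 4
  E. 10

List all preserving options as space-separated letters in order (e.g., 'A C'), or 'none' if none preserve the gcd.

Answer: B C D E

Derivation:
Old gcd = 2; gcd of others (without N[4]) = 2
New gcd for candidate v: gcd(2, v). Preserves old gcd iff gcd(2, v) = 2.
  Option A: v=49, gcd(2,49)=1 -> changes
  Option B: v=70, gcd(2,70)=2 -> preserves
  Option C: v=58, gcd(2,58)=2 -> preserves
  Option D: v=4, gcd(2,4)=2 -> preserves
  Option E: v=10, gcd(2,10)=2 -> preserves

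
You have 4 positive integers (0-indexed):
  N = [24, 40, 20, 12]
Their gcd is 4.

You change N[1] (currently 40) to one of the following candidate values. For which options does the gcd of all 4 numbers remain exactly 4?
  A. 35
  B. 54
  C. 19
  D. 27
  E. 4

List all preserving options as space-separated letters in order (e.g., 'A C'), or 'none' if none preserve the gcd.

Old gcd = 4; gcd of others (without N[1]) = 4
New gcd for candidate v: gcd(4, v). Preserves old gcd iff gcd(4, v) = 4.
  Option A: v=35, gcd(4,35)=1 -> changes
  Option B: v=54, gcd(4,54)=2 -> changes
  Option C: v=19, gcd(4,19)=1 -> changes
  Option D: v=27, gcd(4,27)=1 -> changes
  Option E: v=4, gcd(4,4)=4 -> preserves

Answer: E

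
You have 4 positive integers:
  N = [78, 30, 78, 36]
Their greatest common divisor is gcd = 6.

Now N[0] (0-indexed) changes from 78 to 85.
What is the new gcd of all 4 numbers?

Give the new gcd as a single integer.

Numbers: [78, 30, 78, 36], gcd = 6
Change: index 0, 78 -> 85
gcd of the OTHER numbers (without index 0): gcd([30, 78, 36]) = 6
New gcd = gcd(g_others, new_val) = gcd(6, 85) = 1

Answer: 1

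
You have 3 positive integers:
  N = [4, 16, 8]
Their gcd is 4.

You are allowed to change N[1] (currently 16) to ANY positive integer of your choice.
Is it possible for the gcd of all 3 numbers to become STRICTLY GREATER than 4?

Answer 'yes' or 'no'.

Current gcd = 4
gcd of all OTHER numbers (without N[1]=16): gcd([4, 8]) = 4
The new gcd after any change is gcd(4, new_value).
This can be at most 4.
Since 4 = old gcd 4, the gcd can only stay the same or decrease.

Answer: no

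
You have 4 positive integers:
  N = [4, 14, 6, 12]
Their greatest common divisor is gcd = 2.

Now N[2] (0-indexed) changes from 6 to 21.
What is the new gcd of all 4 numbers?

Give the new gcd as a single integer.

Answer: 1

Derivation:
Numbers: [4, 14, 6, 12], gcd = 2
Change: index 2, 6 -> 21
gcd of the OTHER numbers (without index 2): gcd([4, 14, 12]) = 2
New gcd = gcd(g_others, new_val) = gcd(2, 21) = 1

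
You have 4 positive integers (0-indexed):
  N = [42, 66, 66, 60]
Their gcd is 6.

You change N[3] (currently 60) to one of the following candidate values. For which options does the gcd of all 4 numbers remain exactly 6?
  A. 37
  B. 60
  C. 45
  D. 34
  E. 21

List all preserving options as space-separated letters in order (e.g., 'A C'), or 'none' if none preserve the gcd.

Old gcd = 6; gcd of others (without N[3]) = 6
New gcd for candidate v: gcd(6, v). Preserves old gcd iff gcd(6, v) = 6.
  Option A: v=37, gcd(6,37)=1 -> changes
  Option B: v=60, gcd(6,60)=6 -> preserves
  Option C: v=45, gcd(6,45)=3 -> changes
  Option D: v=34, gcd(6,34)=2 -> changes
  Option E: v=21, gcd(6,21)=3 -> changes

Answer: B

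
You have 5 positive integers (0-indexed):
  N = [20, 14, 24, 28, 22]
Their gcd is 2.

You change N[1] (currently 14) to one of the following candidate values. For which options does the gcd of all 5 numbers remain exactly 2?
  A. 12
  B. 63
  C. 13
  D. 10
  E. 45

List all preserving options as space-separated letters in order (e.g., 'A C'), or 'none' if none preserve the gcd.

Old gcd = 2; gcd of others (without N[1]) = 2
New gcd for candidate v: gcd(2, v). Preserves old gcd iff gcd(2, v) = 2.
  Option A: v=12, gcd(2,12)=2 -> preserves
  Option B: v=63, gcd(2,63)=1 -> changes
  Option C: v=13, gcd(2,13)=1 -> changes
  Option D: v=10, gcd(2,10)=2 -> preserves
  Option E: v=45, gcd(2,45)=1 -> changes

Answer: A D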